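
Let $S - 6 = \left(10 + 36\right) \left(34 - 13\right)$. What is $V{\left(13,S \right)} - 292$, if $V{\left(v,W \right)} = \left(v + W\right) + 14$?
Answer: $707$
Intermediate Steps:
$S = 972$ ($S = 6 + \left(10 + 36\right) \left(34 - 13\right) = 6 + 46 \cdot 21 = 6 + 966 = 972$)
$V{\left(v,W \right)} = 14 + W + v$ ($V{\left(v,W \right)} = \left(W + v\right) + 14 = 14 + W + v$)
$V{\left(13,S \right)} - 292 = \left(14 + 972 + 13\right) - 292 = 999 - 292 = 707$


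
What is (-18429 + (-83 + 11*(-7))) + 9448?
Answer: -9141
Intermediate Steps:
(-18429 + (-83 + 11*(-7))) + 9448 = (-18429 + (-83 - 77)) + 9448 = (-18429 - 160) + 9448 = -18589 + 9448 = -9141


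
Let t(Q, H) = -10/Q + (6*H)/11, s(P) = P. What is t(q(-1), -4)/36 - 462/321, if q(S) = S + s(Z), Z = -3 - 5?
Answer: -280099/190674 ≈ -1.4690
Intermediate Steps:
Z = -8
q(S) = -8 + S (q(S) = S - 8 = -8 + S)
t(Q, H) = -10/Q + 6*H/11 (t(Q, H) = -10/Q + (6*H)*(1/11) = -10/Q + 6*H/11)
t(q(-1), -4)/36 - 462/321 = (-10/(-8 - 1) + (6/11)*(-4))/36 - 462/321 = (-10/(-9) - 24/11)*(1/36) - 462*1/321 = (-10*(-⅑) - 24/11)*(1/36) - 154/107 = (10/9 - 24/11)*(1/36) - 154/107 = -106/99*1/36 - 154/107 = -53/1782 - 154/107 = -280099/190674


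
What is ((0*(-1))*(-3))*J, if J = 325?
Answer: 0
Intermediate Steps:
((0*(-1))*(-3))*J = ((0*(-1))*(-3))*325 = (0*(-3))*325 = 0*325 = 0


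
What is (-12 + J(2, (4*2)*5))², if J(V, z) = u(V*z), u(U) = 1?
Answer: 121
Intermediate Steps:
J(V, z) = 1
(-12 + J(2, (4*2)*5))² = (-12 + 1)² = (-11)² = 121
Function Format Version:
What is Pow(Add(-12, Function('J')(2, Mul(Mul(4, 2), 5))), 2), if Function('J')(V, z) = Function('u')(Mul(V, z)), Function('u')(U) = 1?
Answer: 121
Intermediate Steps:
Function('J')(V, z) = 1
Pow(Add(-12, Function('J')(2, Mul(Mul(4, 2), 5))), 2) = Pow(Add(-12, 1), 2) = Pow(-11, 2) = 121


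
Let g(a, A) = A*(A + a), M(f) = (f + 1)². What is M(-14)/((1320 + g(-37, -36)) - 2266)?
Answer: 169/1682 ≈ 0.10048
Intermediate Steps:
M(f) = (1 + f)²
M(-14)/((1320 + g(-37, -36)) - 2266) = (1 - 14)²/((1320 - 36*(-36 - 37)) - 2266) = (-13)²/((1320 - 36*(-73)) - 2266) = 169/((1320 + 2628) - 2266) = 169/(3948 - 2266) = 169/1682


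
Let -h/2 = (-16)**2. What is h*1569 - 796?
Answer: -804124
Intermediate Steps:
h = -512 (h = -2*(-16)**2 = -2*256 = -512)
h*1569 - 796 = -512*1569 - 796 = -803328 - 796 = -804124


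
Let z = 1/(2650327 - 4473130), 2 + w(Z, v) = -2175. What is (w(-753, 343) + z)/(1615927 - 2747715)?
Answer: 992060533/515756640441 ≈ 0.0019235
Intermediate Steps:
w(Z, v) = -2177 (w(Z, v) = -2 - 2175 = -2177)
z = -1/1822803 (z = 1/(-1822803) = -1/1822803 ≈ -5.4861e-7)
(w(-753, 343) + z)/(1615927 - 2747715) = (-2177 - 1/1822803)/(1615927 - 2747715) = -3968242132/1822803/(-1131788) = -3968242132/1822803*(-1/1131788) = 992060533/515756640441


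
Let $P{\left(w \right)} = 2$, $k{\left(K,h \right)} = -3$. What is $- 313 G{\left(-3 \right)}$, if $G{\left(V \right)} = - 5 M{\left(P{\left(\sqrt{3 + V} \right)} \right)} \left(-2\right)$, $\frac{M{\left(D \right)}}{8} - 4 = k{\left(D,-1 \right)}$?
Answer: $-25040$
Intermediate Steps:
$M{\left(D \right)} = 8$ ($M{\left(D \right)} = 32 + 8 \left(-3\right) = 32 - 24 = 8$)
$G{\left(V \right)} = 80$ ($G{\left(V \right)} = \left(-5\right) 8 \left(-2\right) = \left(-40\right) \left(-2\right) = 80$)
$- 313 G{\left(-3 \right)} = \left(-313\right) 80 = -25040$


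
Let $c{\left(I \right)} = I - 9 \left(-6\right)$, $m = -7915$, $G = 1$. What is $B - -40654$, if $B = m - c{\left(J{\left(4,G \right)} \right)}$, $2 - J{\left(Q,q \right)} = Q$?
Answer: $32687$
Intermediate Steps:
$J{\left(Q,q \right)} = 2 - Q$
$c{\left(I \right)} = 54 + I$ ($c{\left(I \right)} = I - -54 = I + 54 = 54 + I$)
$B = -7967$ ($B = -7915 - \left(54 + \left(2 - 4\right)\right) = -7915 - \left(54 - 2\right) = -7915 - 52 = -7967$)
$B - -40654 = -7967 - -40654 = -7967 + 40654 = 32687$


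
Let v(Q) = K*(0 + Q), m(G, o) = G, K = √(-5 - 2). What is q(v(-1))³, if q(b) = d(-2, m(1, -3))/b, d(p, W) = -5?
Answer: 125*I*√7/49 ≈ 6.7494*I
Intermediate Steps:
K = I*√7 (K = √(-7) = I*√7 ≈ 2.6458*I)
v(Q) = I*Q*√7 (v(Q) = (I*√7)*(0 + Q) = (I*√7)*Q = I*Q*√7)
q(b) = -5/b
q(v(-1))³ = (-5*I*√7/7)³ = 125*I*√7/49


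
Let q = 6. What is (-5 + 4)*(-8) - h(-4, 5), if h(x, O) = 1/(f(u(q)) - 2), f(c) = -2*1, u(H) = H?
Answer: 33/4 ≈ 8.2500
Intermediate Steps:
f(c) = -2
h(x, O) = -¼ (h(x, O) = 1/(-2 - 2) = 1/(-4) = -¼)
(-5 + 4)*(-8) - h(-4, 5) = (-5 + 4)*(-8) - 1*(-¼) = -1*(-8) + ¼ = 8 + ¼ = 33/4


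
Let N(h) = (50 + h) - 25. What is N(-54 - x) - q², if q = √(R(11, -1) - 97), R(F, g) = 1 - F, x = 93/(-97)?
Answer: 7659/97 ≈ 78.959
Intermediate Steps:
x = -93/97 (x = 93*(-1/97) = -93/97 ≈ -0.95876)
N(h) = 25 + h
q = I*√107 (q = √((1 - 1*11) - 97) = √((1 - 11) - 97) = √(-10 - 97) = √(-107) = I*√107 ≈ 10.344*I)
N(-54 - x) - q² = (25 + (-54 - 1*(-93/97))) - (I*√107)² = (25 + (-54 + 93/97)) - 1*(-107) = (25 - 5145/97) + 107 = -2720/97 + 107 = 7659/97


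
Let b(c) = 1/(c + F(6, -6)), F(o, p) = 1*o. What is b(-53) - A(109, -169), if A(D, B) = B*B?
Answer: -1342368/47 ≈ -28561.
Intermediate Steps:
F(o, p) = o
A(D, B) = B**2
b(c) = 1/(6 + c) (b(c) = 1/(c + 6) = 1/(6 + c))
b(-53) - A(109, -169) = 1/(6 - 53) - 1*(-169)**2 = 1/(-47) - 1*28561 = -1/47 - 28561 = -1342368/47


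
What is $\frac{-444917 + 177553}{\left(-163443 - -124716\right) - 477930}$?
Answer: $\frac{267364}{516657} \approx 0.51749$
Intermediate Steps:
$\frac{-444917 + 177553}{\left(-163443 - -124716\right) - 477930} = - \frac{267364}{\left(-163443 + 124716\right) - 477930} = - \frac{267364}{-38727 - 477930} = - \frac{267364}{-516657} = \left(-267364\right) \left(- \frac{1}{516657}\right) = \frac{267364}{516657}$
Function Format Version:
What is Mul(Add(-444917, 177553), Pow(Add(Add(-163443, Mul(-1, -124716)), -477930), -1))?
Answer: Rational(267364, 516657) ≈ 0.51749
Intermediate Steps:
Mul(Add(-444917, 177553), Pow(Add(Add(-163443, Mul(-1, -124716)), -477930), -1)) = Mul(-267364, Pow(Add(Add(-163443, 124716), -477930), -1)) = Mul(-267364, Pow(Add(-38727, -477930), -1)) = Mul(-267364, Pow(-516657, -1)) = Mul(-267364, Rational(-1, 516657)) = Rational(267364, 516657)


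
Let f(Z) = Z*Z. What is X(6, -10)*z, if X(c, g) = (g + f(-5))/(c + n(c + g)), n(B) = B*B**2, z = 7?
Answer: -105/58 ≈ -1.8103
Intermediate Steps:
n(B) = B**3
f(Z) = Z**2
X(c, g) = (25 + g)/(c + (c + g)**3) (X(c, g) = (g + (-5)**2)/(c + (c + g)**3) = (g + 25)/(c + (c + g)**3) = (25 + g)/(c + (c + g)**3))
X(6, -10)*z = ((25 - 10)/(6 + (6 - 10)**3))*7 = (15/(6 + (-4)**3))*7 = (15/(6 - 64))*7 = (15/(-58))*7 = -1/58*15*7 = -15/58*7 = -105/58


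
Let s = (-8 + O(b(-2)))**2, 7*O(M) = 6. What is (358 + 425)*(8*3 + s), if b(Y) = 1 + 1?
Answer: 2878308/49 ≈ 58741.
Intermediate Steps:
b(Y) = 2
O(M) = 6/7 (O(M) = (1/7)*6 = 6/7)
s = 2500/49 (s = (-8 + 6/7)**2 = (-50/7)**2 = 2500/49 ≈ 51.020)
(358 + 425)*(8*3 + s) = (358 + 425)*(8*3 + 2500/49) = 783*(24 + 2500/49) = 783*(3676/49) = 2878308/49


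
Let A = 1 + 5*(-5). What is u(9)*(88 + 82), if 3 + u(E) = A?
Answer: -4590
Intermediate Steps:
A = -24 (A = 1 - 25 = -24)
u(E) = -27 (u(E) = -3 - 24 = -27)
u(9)*(88 + 82) = -27*(88 + 82) = -27*170 = -4590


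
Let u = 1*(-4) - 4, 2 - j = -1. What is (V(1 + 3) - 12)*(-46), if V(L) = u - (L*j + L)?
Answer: 1656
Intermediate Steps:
j = 3 (j = 2 - 1*(-1) = 2 + 1 = 3)
u = -8 (u = -4 - 4 = -8)
V(L) = -8 - 4*L (V(L) = -8 - (L*3 + L) = -8 - (3*L + L) = -8 - 4*L)
(V(1 + 3) - 12)*(-46) = ((-8 - 4*(1 + 3)) - 12)*(-46) = ((-8 - 4*4) - 12)*(-46) = ((-8 - 16) - 12)*(-46) = (-24 - 12)*(-46) = -36*(-46) = 1656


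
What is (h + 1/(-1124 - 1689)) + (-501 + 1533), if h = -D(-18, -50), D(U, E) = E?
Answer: 3043665/2813 ≈ 1082.0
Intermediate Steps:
h = 50 (h = -1*(-50) = 50)
(h + 1/(-1124 - 1689)) + (-501 + 1533) = (50 + 1/(-1124 - 1689)) + (-501 + 1533) = (50 + 1/(-2813)) + 1032 = (50 - 1/2813) + 1032 = 140649/2813 + 1032 = 3043665/2813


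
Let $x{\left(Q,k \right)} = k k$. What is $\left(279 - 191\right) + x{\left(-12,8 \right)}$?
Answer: $152$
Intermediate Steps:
$x{\left(Q,k \right)} = k^{2}$
$\left(279 - 191\right) + x{\left(-12,8 \right)} = \left(279 - 191\right) + 8^{2} = 88 + 64 = 152$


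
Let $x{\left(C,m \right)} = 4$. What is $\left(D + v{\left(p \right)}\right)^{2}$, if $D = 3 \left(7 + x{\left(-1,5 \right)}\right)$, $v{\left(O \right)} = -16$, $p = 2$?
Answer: $289$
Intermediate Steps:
$D = 33$ ($D = 3 \left(7 + 4\right) = 3 \cdot 11 = 33$)
$\left(D + v{\left(p \right)}\right)^{2} = \left(33 - 16\right)^{2} = 17^{2} = 289$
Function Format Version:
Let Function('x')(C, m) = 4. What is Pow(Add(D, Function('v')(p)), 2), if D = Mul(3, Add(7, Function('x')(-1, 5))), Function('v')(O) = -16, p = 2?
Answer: 289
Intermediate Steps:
D = 33 (D = Mul(3, Add(7, 4)) = Mul(3, 11) = 33)
Pow(Add(D, Function('v')(p)), 2) = Pow(Add(33, -16), 2) = Pow(17, 2) = 289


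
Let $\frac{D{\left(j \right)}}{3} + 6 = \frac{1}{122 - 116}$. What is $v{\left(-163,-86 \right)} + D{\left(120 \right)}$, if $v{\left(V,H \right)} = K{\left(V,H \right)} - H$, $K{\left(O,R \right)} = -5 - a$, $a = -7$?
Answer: $\frac{141}{2} \approx 70.5$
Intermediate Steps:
$K{\left(O,R \right)} = 2$ ($K{\left(O,R \right)} = -5 - -7 = -5 + 7 = 2$)
$D{\left(j \right)} = - \frac{35}{2}$ ($D{\left(j \right)} = -18 + \frac{3}{122 - 116} = -18 + \frac{3}{6} = -18 + 3 \cdot \frac{1}{6} = -18 + \frac{1}{2} = - \frac{35}{2}$)
$v{\left(V,H \right)} = 2 - H$
$v{\left(-163,-86 \right)} + D{\left(120 \right)} = \left(2 - -86\right) - \frac{35}{2} = \left(2 + 86\right) - \frac{35}{2} = 88 - \frac{35}{2} = \frac{141}{2}$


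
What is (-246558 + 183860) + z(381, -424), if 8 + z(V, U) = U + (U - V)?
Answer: -63935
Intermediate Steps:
z(V, U) = -8 - V + 2*U (z(V, U) = -8 + (U + (U - V)) = -8 + (-V + 2*U) = -8 - V + 2*U)
(-246558 + 183860) + z(381, -424) = (-246558 + 183860) + (-8 - 1*381 + 2*(-424)) = -62698 + (-8 - 381 - 848) = -62698 - 1237 = -63935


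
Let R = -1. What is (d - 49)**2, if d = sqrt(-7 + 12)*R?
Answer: (49 + sqrt(5))**2 ≈ 2625.1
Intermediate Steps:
d = -sqrt(5) (d = sqrt(-7 + 12)*(-1) = sqrt(5)*(-1) = -sqrt(5) ≈ -2.2361)
(d - 49)**2 = (-sqrt(5) - 49)**2 = (-49 - sqrt(5))**2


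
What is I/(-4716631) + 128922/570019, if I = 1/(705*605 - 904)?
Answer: 258810554385386603/1144311548071924169 ≈ 0.22617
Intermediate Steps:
I = 1/425621 (I = 1/(426525 - 904) = 1/425621 ≈ 2.3495e-6)
I/(-4716631) + 128922/570019 = (1/425621)/(-4716631) + 128922/570019 = (1/425621)*(-1/4716631) + 128922*(1/570019) = -1/2007497202851 + 128922/570019 = 258810554385386603/1144311548071924169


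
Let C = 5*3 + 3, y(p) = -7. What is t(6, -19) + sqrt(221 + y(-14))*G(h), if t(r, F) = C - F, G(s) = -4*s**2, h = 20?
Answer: 37 - 1600*sqrt(214) ≈ -23369.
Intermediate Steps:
C = 18 (C = 15 + 3 = 18)
t(r, F) = 18 - F
t(6, -19) + sqrt(221 + y(-14))*G(h) = (18 - 1*(-19)) + sqrt(221 - 7)*(-4*20**2) = (18 + 19) + sqrt(214)*(-4*400) = 37 + sqrt(214)*(-1600) = 37 - 1600*sqrt(214)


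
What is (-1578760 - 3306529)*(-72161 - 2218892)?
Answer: 11192456019317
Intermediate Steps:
(-1578760 - 3306529)*(-72161 - 2218892) = -4885289*(-2291053) = 11192456019317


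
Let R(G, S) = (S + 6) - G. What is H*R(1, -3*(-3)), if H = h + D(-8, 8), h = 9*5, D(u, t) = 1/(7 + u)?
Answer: 616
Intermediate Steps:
h = 45
R(G, S) = 6 + S - G (R(G, S) = (6 + S) - G = 6 + S - G)
H = 44 (H = 45 + 1/(7 - 8) = 45 + 1/(-1) = 45 - 1 = 44)
H*R(1, -3*(-3)) = 44*(6 - 3*(-3) - 1*1) = 44*(6 + 9 - 1) = 44*14 = 616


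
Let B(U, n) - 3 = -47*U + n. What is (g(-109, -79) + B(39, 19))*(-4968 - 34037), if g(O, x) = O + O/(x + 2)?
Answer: 5762247655/77 ≈ 7.4834e+7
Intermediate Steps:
B(U, n) = 3 + n - 47*U (B(U, n) = 3 + (-47*U + n) = 3 + (n - 47*U) = 3 + n - 47*U)
g(O, x) = O + O/(2 + x)
(g(-109, -79) + B(39, 19))*(-4968 - 34037) = (-109*(3 - 79)/(2 - 79) + (3 + 19 - 47*39))*(-4968 - 34037) = (-109*(-76)/(-77) + (3 + 19 - 1833))*(-39005) = (-109*(-1/77)*(-76) - 1811)*(-39005) = (-8284/77 - 1811)*(-39005) = -147731/77*(-39005) = 5762247655/77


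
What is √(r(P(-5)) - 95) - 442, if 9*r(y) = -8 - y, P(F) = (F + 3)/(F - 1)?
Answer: -442 + I*√7770/9 ≈ -442.0 + 9.7942*I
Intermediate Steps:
P(F) = (3 + F)/(-1 + F)
r(y) = -8/9 - y/9 (r(y) = (-8 - y)/9 = -8/9 - y/9)
√(r(P(-5)) - 95) - 442 = √((-8/9 - (3 - 5)/(9*(-1 - 5))) - 95) - 442 = √((-8/9 - (-2)/(9*(-6))) - 95) - 442 = √((-8/9 - (-1)*(-2)/54) - 95) - 442 = √((-8/9 - ⅑*⅓) - 95) - 442 = √((-8/9 - 1/27) - 95) - 442 = √(-25/27 - 95) - 442 = √(-2590/27) - 442 = I*√7770/9 - 442 = -442 + I*√7770/9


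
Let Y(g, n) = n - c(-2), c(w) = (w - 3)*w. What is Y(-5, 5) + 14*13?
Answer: 177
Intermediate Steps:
c(w) = w*(-3 + w) (c(w) = (-3 + w)*w = w*(-3 + w))
Y(g, n) = -10 + n (Y(g, n) = n - (-2)*(-3 - 2) = n - (-2)*(-5) = n - 1*10 = n - 10 = -10 + n)
Y(-5, 5) + 14*13 = (-10 + 5) + 14*13 = -5 + 182 = 177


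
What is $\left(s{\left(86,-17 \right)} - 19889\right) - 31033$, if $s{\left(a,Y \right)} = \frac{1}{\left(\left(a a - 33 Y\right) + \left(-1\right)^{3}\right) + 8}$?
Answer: $- \frac{405542807}{7964} \approx -50922.0$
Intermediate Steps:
$s{\left(a,Y \right)} = \frac{1}{7 + a^{2} - 33 Y}$ ($s{\left(a,Y \right)} = \frac{1}{\left(\left(a^{2} - 33 Y\right) - 1\right) + 8} = \frac{1}{\left(-1 + a^{2} - 33 Y\right) + 8} = \frac{1}{7 + a^{2} - 33 Y}$)
$\left(s{\left(86,-17 \right)} - 19889\right) - 31033 = \left(\frac{1}{7 + 86^{2} - -561} - 19889\right) - 31033 = \left(\frac{1}{7 + 7396 + 561} - 19889\right) - 31033 = \left(\frac{1}{7964} - 19889\right) - 31033 = - \frac{158395995}{7964} - 31033 = - \frac{405542807}{7964}$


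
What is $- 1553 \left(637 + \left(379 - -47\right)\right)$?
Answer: $-1650839$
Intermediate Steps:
$- 1553 \left(637 + \left(379 - -47\right)\right) = - 1553 \left(637 + \left(379 + 47\right)\right) = - 1553 \left(637 + 426\right) = \left(-1553\right) 1063 = -1650839$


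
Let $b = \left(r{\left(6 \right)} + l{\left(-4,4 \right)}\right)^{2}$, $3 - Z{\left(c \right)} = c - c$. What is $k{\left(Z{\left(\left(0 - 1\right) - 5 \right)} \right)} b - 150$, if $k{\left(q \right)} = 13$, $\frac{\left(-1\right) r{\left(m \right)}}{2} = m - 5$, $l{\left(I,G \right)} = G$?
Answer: $-98$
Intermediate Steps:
$Z{\left(c \right)} = 3$ ($Z{\left(c \right)} = 3 - \left(c - c\right) = 3 - 0 = 3 + 0 = 3$)
$r{\left(m \right)} = 10 - 2 m$ ($r{\left(m \right)} = - 2 \left(m - 5\right) = - 2 \left(-5 + m\right) = 10 - 2 m$)
$b = 4$ ($b = \left(\left(10 - 12\right) + 4\right)^{2} = \left(-2 + 4\right)^{2} = 2^{2} = 4$)
$k{\left(Z{\left(\left(0 - 1\right) - 5 \right)} \right)} b - 150 = 13 \cdot 4 - 150 = 52 - 150 = -98$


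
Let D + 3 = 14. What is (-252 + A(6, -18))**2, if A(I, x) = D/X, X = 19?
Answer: 22819729/361 ≈ 63213.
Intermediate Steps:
D = 11 (D = -3 + 14 = 11)
A(I, x) = 11/19
(-252 + A(6, -18))**2 = (-252 + 11/19)**2 = (-4777/19)**2 = 22819729/361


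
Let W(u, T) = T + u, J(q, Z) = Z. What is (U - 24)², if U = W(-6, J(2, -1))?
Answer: 961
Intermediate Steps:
U = -7 (U = -1 - 6 = -7)
(U - 24)² = (-7 - 24)² = (-31)² = 961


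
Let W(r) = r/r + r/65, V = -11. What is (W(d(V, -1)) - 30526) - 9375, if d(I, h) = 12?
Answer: -2593488/65 ≈ -39900.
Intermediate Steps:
W(r) = 1 + r/65 (W(r) = 1 + r*(1/65) = 1 + r/65)
(W(d(V, -1)) - 30526) - 9375 = ((1 + (1/65)*12) - 30526) - 9375 = ((1 + 12/65) - 30526) - 9375 = (77/65 - 30526) - 9375 = -1984113/65 - 9375 = -2593488/65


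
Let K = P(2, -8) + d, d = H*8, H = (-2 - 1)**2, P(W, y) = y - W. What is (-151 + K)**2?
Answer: 7921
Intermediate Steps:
H = 9 (H = (-3)**2 = 9)
d = 72 (d = 9*8 = 72)
K = 62 (K = (-8 - 1*2) + 72 = (-8 - 2) + 72 = -10 + 72 = 62)
(-151 + K)**2 = (-151 + 62)**2 = (-89)**2 = 7921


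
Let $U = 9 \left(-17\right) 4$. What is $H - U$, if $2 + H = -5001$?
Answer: $-4391$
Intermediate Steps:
$H = -5003$ ($H = -2 - 5001 = -5003$)
$U = -612$ ($U = \left(-153\right) 4 = -612$)
$H - U = -5003 - -612 = -5003 + 612 = -4391$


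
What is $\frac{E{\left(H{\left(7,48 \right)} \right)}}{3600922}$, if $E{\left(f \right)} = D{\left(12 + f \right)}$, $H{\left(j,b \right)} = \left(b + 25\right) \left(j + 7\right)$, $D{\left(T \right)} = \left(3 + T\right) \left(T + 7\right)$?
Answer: $\frac{1079517}{3600922} \approx 0.29979$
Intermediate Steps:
$D{\left(T \right)} = \left(3 + T\right) \left(7 + T\right)$
$H{\left(j,b \right)} = \left(7 + j\right) \left(25 + b\right)$ ($H{\left(j,b \right)} = \left(25 + b\right) \left(7 + j\right) = \left(7 + j\right) \left(25 + b\right)$)
$E{\left(f \right)} = 141 + \left(12 + f\right)^{2} + 10 f$ ($E{\left(f \right)} = 21 + \left(12 + f\right)^{2} + 10 \left(12 + f\right) = 21 + \left(12 + f\right)^{2} + \left(120 + 10 f\right) = 141 + \left(12 + f\right)^{2} + 10 f$)
$\frac{E{\left(H{\left(7,48 \right)} \right)}}{3600922} = \frac{285 + \left(175 + 7 \cdot 48 + 25 \cdot 7 + 48 \cdot 7\right)^{2} + 34 \left(175 + 7 \cdot 48 + 25 \cdot 7 + 48 \cdot 7\right)}{3600922} = \left(285 + \left(175 + 336 + 175 + 336\right)^{2} + 34 \left(175 + 336 + 175 + 336\right)\right) \frac{1}{3600922} = \left(285 + 1022^{2} + 34 \cdot 1022\right) \frac{1}{3600922} = \left(285 + 1044484 + 34748\right) \frac{1}{3600922} = 1079517 \cdot \frac{1}{3600922} = \frac{1079517}{3600922}$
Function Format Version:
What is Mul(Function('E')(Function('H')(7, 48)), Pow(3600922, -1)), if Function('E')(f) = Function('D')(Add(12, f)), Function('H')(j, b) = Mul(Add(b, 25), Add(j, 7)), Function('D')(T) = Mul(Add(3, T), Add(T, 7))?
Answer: Rational(1079517, 3600922) ≈ 0.29979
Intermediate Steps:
Function('D')(T) = Mul(Add(3, T), Add(7, T))
Function('H')(j, b) = Mul(Add(7, j), Add(25, b)) (Function('H')(j, b) = Mul(Add(25, b), Add(7, j)) = Mul(Add(7, j), Add(25, b)))
Function('E')(f) = Add(141, Pow(Add(12, f), 2), Mul(10, f)) (Function('E')(f) = Add(21, Pow(Add(12, f), 2), Mul(10, Add(12, f))) = Add(21, Pow(Add(12, f), 2), Add(120, Mul(10, f))) = Add(141, Pow(Add(12, f), 2), Mul(10, f)))
Mul(Function('E')(Function('H')(7, 48)), Pow(3600922, -1)) = Mul(Add(285, Pow(Add(175, Mul(7, 48), Mul(25, 7), Mul(48, 7)), 2), Mul(34, Add(175, Mul(7, 48), Mul(25, 7), Mul(48, 7)))), Pow(3600922, -1)) = Mul(Add(285, Pow(Add(175, 336, 175, 336), 2), Mul(34, Add(175, 336, 175, 336))), Rational(1, 3600922)) = Mul(Add(285, Pow(1022, 2), Mul(34, 1022)), Rational(1, 3600922)) = Mul(Add(285, 1044484, 34748), Rational(1, 3600922)) = Mul(1079517, Rational(1, 3600922)) = Rational(1079517, 3600922)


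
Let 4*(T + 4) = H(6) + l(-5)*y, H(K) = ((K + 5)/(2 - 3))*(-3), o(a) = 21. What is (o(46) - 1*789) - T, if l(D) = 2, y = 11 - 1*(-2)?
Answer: -3115/4 ≈ -778.75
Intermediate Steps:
y = 13 (y = 11 + 2 = 13)
H(K) = 15 + 3*K (H(K) = ((5 + K)/(-1))*(-3) = ((5 + K)*(-1))*(-3) = (-5 - K)*(-3) = 15 + 3*K)
T = 43/4 (T = -4 + ((15 + 3*6) + 2*13)/4 = -4 + ((15 + 18) + 26)/4 = -4 + (33 + 26)/4 = -4 + (¼)*59 = -4 + 59/4 = 43/4 ≈ 10.750)
(o(46) - 1*789) - T = (21 - 1*789) - 1*43/4 = (21 - 789) - 43/4 = -768 - 43/4 = -3115/4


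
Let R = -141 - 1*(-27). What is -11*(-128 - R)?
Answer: 154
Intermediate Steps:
R = -114 (R = -141 + 27 = -114)
-11*(-128 - R) = -11*(-128 - 1*(-114)) = -11*(-128 + 114) = -11*(-14) = 154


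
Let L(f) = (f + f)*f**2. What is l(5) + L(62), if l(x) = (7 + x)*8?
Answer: 476752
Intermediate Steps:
L(f) = 2*f**3 (L(f) = (2*f)*f**2 = 2*f**3)
l(x) = 56 + 8*x
l(5) + L(62) = (56 + 8*5) + 2*62**3 = (56 + 40) + 2*238328 = 96 + 476656 = 476752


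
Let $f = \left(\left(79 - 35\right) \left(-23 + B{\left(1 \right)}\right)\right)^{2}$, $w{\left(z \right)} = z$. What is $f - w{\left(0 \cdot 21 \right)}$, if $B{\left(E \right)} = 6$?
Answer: $559504$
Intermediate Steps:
$f = 559504$ ($f = \left(\left(79 - 35\right) \left(-23 + 6\right)\right)^{2} = \left(44 \left(-17\right)\right)^{2} = \left(-748\right)^{2} = 559504$)
$f - w{\left(0 \cdot 21 \right)} = 559504 - 0 \cdot 21 = 559504 - 0 = 559504 + 0 = 559504$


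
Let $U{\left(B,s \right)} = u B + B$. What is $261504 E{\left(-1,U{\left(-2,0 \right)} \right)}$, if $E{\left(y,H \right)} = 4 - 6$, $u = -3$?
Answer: $-523008$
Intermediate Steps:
$U{\left(B,s \right)} = - 2 B$ ($U{\left(B,s \right)} = - 3 B + B = - 2 B$)
$E{\left(y,H \right)} = -2$ ($E{\left(y,H \right)} = 4 - 6 = -2$)
$261504 E{\left(-1,U{\left(-2,0 \right)} \right)} = 261504 \left(-2\right) = -523008$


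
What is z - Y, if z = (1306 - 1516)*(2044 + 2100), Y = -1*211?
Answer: -870029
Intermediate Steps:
Y = -211
z = -870240 (z = -210*4144 = -870240)
z - Y = -870240 - 1*(-211) = -870240 + 211 = -870029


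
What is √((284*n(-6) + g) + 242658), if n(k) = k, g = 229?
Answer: √241183 ≈ 491.10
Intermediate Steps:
√((284*n(-6) + g) + 242658) = √((284*(-6) + 229) + 242658) = √((-1704 + 229) + 242658) = √(-1475 + 242658) = √241183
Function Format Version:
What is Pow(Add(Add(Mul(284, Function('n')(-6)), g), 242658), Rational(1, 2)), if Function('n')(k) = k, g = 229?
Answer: Pow(241183, Rational(1, 2)) ≈ 491.10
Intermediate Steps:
Pow(Add(Add(Mul(284, Function('n')(-6)), g), 242658), Rational(1, 2)) = Pow(Add(Add(Mul(284, -6), 229), 242658), Rational(1, 2)) = Pow(Add(Add(-1704, 229), 242658), Rational(1, 2)) = Pow(Add(-1475, 242658), Rational(1, 2)) = Pow(241183, Rational(1, 2))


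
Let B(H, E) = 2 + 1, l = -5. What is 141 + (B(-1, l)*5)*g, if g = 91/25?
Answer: 978/5 ≈ 195.60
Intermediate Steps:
B(H, E) = 3
g = 91/25 (g = 91*(1/25) = 91/25 ≈ 3.6400)
141 + (B(-1, l)*5)*g = 141 + (3*5)*(91/25) = 141 + 15*(91/25) = 141 + 273/5 = 978/5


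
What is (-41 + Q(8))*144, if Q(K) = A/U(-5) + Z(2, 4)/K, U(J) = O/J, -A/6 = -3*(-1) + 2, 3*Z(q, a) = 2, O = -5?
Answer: -10212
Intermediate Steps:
Z(q, a) = ⅔ (Z(q, a) = (⅓)*2 = ⅔)
A = -30 (A = -6*(-3*(-1) + 2) = -6*(3 + 2) = -6*5 = -30)
U(J) = -5/J
Q(K) = -30 + 2/(3*K) (Q(K) = -30/((-5/(-5))) + 2/(3*K) = -30/((-5*(-⅕))) + 2/(3*K) = -30/1 + 2/(3*K) = -30*1 + 2/(3*K) = -30 + 2/(3*K))
(-41 + Q(8))*144 = (-41 + (-30 + (⅔)/8))*144 = (-41 + (-30 + (⅔)*(⅛)))*144 = (-41 + (-30 + 1/12))*144 = (-41 - 359/12)*144 = -851/12*144 = -10212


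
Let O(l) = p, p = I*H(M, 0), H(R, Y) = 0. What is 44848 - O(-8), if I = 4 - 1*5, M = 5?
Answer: 44848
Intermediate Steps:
I = -1 (I = 4 - 5 = -1)
p = 0 (p = -1*0 = 0)
O(l) = 0
44848 - O(-8) = 44848 - 1*0 = 44848 + 0 = 44848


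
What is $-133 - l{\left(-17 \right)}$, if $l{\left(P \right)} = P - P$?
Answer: $-133$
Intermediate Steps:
$l{\left(P \right)} = 0$
$-133 - l{\left(-17 \right)} = -133 - 0 = -133 + 0 = -133$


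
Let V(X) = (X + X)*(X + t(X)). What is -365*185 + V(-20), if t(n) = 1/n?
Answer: -66723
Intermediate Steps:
t(n) = 1/n
V(X) = 2*X*(X + 1/X) (V(X) = (X + X)*(X + 1/X) = (2*X)*(X + 1/X) = 2*X*(X + 1/X))
-365*185 + V(-20) = -365*185 + (2 + 2*(-20)²) = -67525 + (2 + 2*400) = -67525 + (2 + 800) = -67525 + 802 = -66723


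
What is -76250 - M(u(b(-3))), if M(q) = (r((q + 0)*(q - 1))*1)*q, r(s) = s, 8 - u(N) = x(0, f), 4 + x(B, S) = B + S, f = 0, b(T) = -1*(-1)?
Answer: -77834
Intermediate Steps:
b(T) = 1
x(B, S) = -4 + B + S (x(B, S) = -4 + (B + S) = -4 + B + S)
u(N) = 12 (u(N) = 8 - (-4 + 0 + 0) = 8 - 1*(-4) = 8 + 4 = 12)
M(q) = q²*(-1 + q) (M(q) = (((q + 0)*(q - 1))*1)*q = ((q*(-1 + q))*1)*q = (q*(-1 + q))*q = q²*(-1 + q))
-76250 - M(u(b(-3))) = -76250 - 12²*(-1 + 12) = -76250 - 144*11 = -76250 - 1*1584 = -76250 - 1584 = -77834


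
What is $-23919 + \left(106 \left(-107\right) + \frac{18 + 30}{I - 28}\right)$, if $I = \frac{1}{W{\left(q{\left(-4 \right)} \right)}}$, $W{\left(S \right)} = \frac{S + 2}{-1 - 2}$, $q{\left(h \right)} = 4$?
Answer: $- \frac{669991}{19} \approx -35263.0$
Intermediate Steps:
$W{\left(S \right)} = - \frac{2}{3} - \frac{S}{3}$ ($W{\left(S \right)} = \frac{2 + S}{-3} = \left(2 + S\right) \left(- \frac{1}{3}\right) = - \frac{2}{3} - \frac{S}{3}$)
$I = - \frac{1}{2}$ ($I = \frac{1}{- \frac{2}{3} - \frac{4}{3}} = \frac{1}{-2} = - \frac{1}{2} \approx -0.5$)
$-23919 + \left(106 \left(-107\right) + \frac{18 + 30}{I - 28}\right) = -23919 + \left(106 \left(-107\right) + \frac{18 + 30}{- \frac{1}{2} - 28}\right) = -23919 - \left(11342 - \frac{48}{- \frac{57}{2}}\right) = -23919 + \left(-11342 + 48 \left(- \frac{2}{57}\right)\right) = -23919 - \frac{215530}{19} = - \frac{669991}{19}$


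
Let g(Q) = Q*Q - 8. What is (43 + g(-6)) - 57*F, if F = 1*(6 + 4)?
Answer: -499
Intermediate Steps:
g(Q) = -8 + Q**2 (g(Q) = Q**2 - 8 = -8 + Q**2)
F = 10 (F = 1*10 = 10)
(43 + g(-6)) - 57*F = (43 + (-8 + (-6)**2)) - 57*10 = (43 + (-8 + 36)) - 570 = (43 + 28) - 570 = 71 - 570 = -499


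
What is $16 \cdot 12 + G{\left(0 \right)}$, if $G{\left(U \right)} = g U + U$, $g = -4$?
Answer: $192$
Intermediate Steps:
$G{\left(U \right)} = - 3 U$ ($G{\left(U \right)} = - 4 U + U = - 3 U$)
$16 \cdot 12 + G{\left(0 \right)} = 16 \cdot 12 - 0 = 192 + 0 = 192$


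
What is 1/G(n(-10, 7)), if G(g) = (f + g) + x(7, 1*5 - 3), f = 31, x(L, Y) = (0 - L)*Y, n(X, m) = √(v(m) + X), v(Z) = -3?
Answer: 17/302 - I*√13/302 ≈ 0.056291 - 0.011939*I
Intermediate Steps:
n(X, m) = √(-3 + X)
x(L, Y) = -L*Y (x(L, Y) = (-L)*Y = -L*Y)
G(g) = 17 + g (G(g) = (31 + g) - 1*7*(1*5 - 3) = (31 + g) - 1*7*(5 - 3) = (31 + g) - 1*7*2 = (31 + g) - 14 = 17 + g)
1/G(n(-10, 7)) = 1/(17 + √(-3 - 10)) = 1/(17 + √(-13)) = 1/(17 + I*√13)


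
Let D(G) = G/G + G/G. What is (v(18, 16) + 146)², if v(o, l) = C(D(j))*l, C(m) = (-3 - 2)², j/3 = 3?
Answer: 298116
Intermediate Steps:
j = 9 (j = 3*3 = 9)
D(G) = 2 (D(G) = 1 + 1 = 2)
C(m) = 25 (C(m) = (-5)² = 25)
v(o, l) = 25*l
(v(18, 16) + 146)² = (25*16 + 146)² = (400 + 146)² = 546² = 298116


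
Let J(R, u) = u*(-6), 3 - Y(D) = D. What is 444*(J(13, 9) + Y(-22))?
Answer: -12876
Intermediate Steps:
Y(D) = 3 - D
J(R, u) = -6*u
444*(J(13, 9) + Y(-22)) = 444*(-6*9 + (3 - 1*(-22))) = 444*(-54 + (3 + 22)) = 444*(-54 + 25) = 444*(-29) = -12876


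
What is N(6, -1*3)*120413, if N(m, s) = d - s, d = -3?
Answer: 0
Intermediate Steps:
N(m, s) = -3 - s
N(6, -1*3)*120413 = (-3 - (-1)*3)*120413 = (-3 - 1*(-3))*120413 = (-3 + 3)*120413 = 0*120413 = 0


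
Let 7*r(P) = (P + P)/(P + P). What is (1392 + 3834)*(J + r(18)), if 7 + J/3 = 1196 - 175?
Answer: 111287670/7 ≈ 1.5898e+7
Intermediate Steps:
r(P) = ⅐ (r(P) = ((P + P)/(P + P))/7 = ((2*P)/((2*P)))/7 = ((2*P)*(1/(2*P)))/7 = (⅐)*1 = ⅐)
J = 3042 (J = -21 + 3*(1196 - 175) = -21 + 3*1021 = -21 + 3063 = 3042)
(1392 + 3834)*(J + r(18)) = (1392 + 3834)*(3042 + ⅐) = 5226*(21295/7) = 111287670/7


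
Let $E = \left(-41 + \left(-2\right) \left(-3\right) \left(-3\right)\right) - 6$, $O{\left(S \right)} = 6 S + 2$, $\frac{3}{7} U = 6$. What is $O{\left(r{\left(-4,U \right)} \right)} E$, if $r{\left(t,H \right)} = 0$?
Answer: $-130$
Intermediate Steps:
$U = 14$ ($U = \frac{7}{3} \cdot 6 = 14$)
$O{\left(S \right)} = 2 + 6 S$
$E = -65$ ($E = \left(-41 + 6 \left(-3\right)\right) - 6 = \left(-41 - 18\right) - 6 = -59 - 6 = -65$)
$O{\left(r{\left(-4,U \right)} \right)} E = \left(2 + 6 \cdot 0\right) \left(-65\right) = \left(2 + 0\right) \left(-65\right) = 2 \left(-65\right) = -130$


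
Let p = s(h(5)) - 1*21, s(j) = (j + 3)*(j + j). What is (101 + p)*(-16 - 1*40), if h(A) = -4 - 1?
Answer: -5600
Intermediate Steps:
h(A) = -5
s(j) = 2*j*(3 + j) (s(j) = (3 + j)*(2*j) = 2*j*(3 + j))
p = -1 (p = 2*(-5)*(3 - 5) - 1*21 = 2*(-5)*(-2) - 21 = 20 - 21 = -1)
(101 + p)*(-16 - 1*40) = (101 - 1)*(-16 - 1*40) = 100*(-16 - 40) = 100*(-56) = -5600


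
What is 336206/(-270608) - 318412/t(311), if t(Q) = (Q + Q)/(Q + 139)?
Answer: -745661243141/3236888 ≈ -2.3036e+5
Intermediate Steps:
t(Q) = 2*Q/(139 + Q) (t(Q) = (2*Q)/(139 + Q) = 2*Q/(139 + Q))
336206/(-270608) - 318412/t(311) = 336206/(-270608) - 318412/(2*311/(139 + 311)) = 336206*(-1/270608) - 318412/(2*311/450) = -12931/10408 - 318412/(2*311*(1/450)) = -12931/10408 - 318412/311/225 = -12931/10408 - 318412*225/311 = -12931/10408 - 71642700/311 = -745661243141/3236888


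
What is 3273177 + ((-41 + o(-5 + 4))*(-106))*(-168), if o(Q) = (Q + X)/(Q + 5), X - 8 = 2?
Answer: 2583117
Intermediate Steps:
X = 10 (X = 8 + 2 = 10)
o(Q) = (10 + Q)/(5 + Q) (o(Q) = (Q + 10)/(Q + 5) = (10 + Q)/(5 + Q))
3273177 + ((-41 + o(-5 + 4))*(-106))*(-168) = 3273177 + ((-41 + (10 + (-5 + 4))/(5 + (-5 + 4)))*(-106))*(-168) = 3273177 + ((-41 + (10 - 1)/(5 - 1))*(-106))*(-168) = 3273177 + ((-41 + 9/4)*(-106))*(-168) = 3273177 - 155/4*(-106)*(-168) = 3273177 + (8215/2)*(-168) = 3273177 - 690060 = 2583117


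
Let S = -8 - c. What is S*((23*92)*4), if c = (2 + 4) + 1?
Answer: -126960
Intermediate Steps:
c = 7 (c = 6 + 1 = 7)
S = -15 (S = -8 - 1*7 = -8 - 7 = -15)
S*((23*92)*4) = -15*23*92*4 = -31740*4 = -15*8464 = -126960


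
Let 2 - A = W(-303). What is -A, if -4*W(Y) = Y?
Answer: 295/4 ≈ 73.750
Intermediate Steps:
W(Y) = -Y/4
A = -295/4 (A = 2 - (-1)*(-303)/4 = 2 - 1*303/4 = 2 - 303/4 = -295/4 ≈ -73.750)
-A = -1*(-295/4) = 295/4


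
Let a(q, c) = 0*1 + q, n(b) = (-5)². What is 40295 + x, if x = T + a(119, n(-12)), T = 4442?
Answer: 44856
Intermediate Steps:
n(b) = 25
a(q, c) = q (a(q, c) = 0 + q = q)
x = 4561 (x = 4442 + 119 = 4561)
40295 + x = 40295 + 4561 = 44856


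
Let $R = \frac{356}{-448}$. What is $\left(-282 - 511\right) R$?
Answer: $\frac{70577}{112} \approx 630.15$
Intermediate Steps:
$R = - \frac{89}{112}$ ($R = 356 \left(- \frac{1}{448}\right) = - \frac{89}{112} \approx -0.79464$)
$\left(-282 - 511\right) R = \left(-282 - 511\right) \left(- \frac{89}{112}\right) = \left(-793\right) \left(- \frac{89}{112}\right) = \frac{70577}{112}$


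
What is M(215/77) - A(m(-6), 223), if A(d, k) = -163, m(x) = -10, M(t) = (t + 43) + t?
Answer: 16292/77 ≈ 211.58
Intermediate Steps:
M(t) = 43 + 2*t (M(t) = (43 + t) + t = 43 + 2*t)
M(215/77) - A(m(-6), 223) = (43 + 2*(215/77)) - 1*(-163) = (43 + 2*(215*(1/77))) + 163 = (43 + 2*(215/77)) + 163 = (43 + 430/77) + 163 = 3741/77 + 163 = 16292/77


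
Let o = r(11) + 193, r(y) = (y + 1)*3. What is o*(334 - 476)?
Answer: -32518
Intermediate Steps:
r(y) = 3 + 3*y (r(y) = (1 + y)*3 = 3 + 3*y)
o = 229 (o = (3 + 3*11) + 193 = (3 + 33) + 193 = 36 + 193 = 229)
o*(334 - 476) = 229*(334 - 476) = 229*(-142) = -32518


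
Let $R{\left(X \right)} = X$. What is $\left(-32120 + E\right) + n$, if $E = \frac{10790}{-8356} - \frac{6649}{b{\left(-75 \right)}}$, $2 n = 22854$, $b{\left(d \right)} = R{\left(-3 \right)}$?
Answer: $- \frac{231602725}{12534} \approx -18478.0$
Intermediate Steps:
$b{\left(d \right)} = -3$
$n = 11427$ ($n = \frac{1}{2} \cdot 22854 = 11427$)
$E = \frac{27763337}{12534}$ ($E = \frac{10790}{-8356} - \frac{6649}{-3} = 10790 \left(- \frac{1}{8356}\right) - - \frac{6649}{3} = - \frac{5395}{4178} + \frac{6649}{3} = \frac{27763337}{12534} \approx 2215.0$)
$\left(-32120 + E\right) + n = \left(-32120 + \frac{27763337}{12534}\right) + 11427 = - \frac{374828743}{12534} + 11427 = - \frac{231602725}{12534}$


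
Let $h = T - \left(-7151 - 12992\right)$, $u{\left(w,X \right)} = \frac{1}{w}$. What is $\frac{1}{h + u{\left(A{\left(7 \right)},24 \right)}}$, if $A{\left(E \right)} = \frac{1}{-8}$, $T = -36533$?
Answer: $- \frac{1}{16398} \approx -6.0983 \cdot 10^{-5}$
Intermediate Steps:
$A{\left(E \right)} = - \frac{1}{8}$
$h = -16390$ ($h = -36533 - \left(-7151 - 12992\right) = -36533 - -20143 = -36533 + 20143 = -16390$)
$\frac{1}{h + u{\left(A{\left(7 \right)},24 \right)}} = \frac{1}{-16390 + \frac{1}{- \frac{1}{8}}} = \frac{1}{-16390 - 8} = \frac{1}{-16398} = - \frac{1}{16398}$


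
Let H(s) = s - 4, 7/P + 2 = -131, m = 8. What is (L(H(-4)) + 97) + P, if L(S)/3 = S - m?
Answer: 930/19 ≈ 48.947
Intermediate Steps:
P = -1/19 (P = 7/(-2 - 131) = 7/(-133) = 7*(-1/133) = -1/19 ≈ -0.052632)
H(s) = -4 + s
L(S) = -24 + 3*S (L(S) = 3*(S - 1*8) = 3*(S - 8) = 3*(-8 + S) = -24 + 3*S)
(L(H(-4)) + 97) + P = ((-24 + 3*(-4 - 4)) + 97) - 1/19 = ((-24 + 3*(-8)) + 97) - 1/19 = ((-24 - 24) + 97) - 1/19 = (-48 + 97) - 1/19 = 49 - 1/19 = 930/19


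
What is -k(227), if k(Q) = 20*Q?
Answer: -4540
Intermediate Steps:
-k(227) = -20*227 = -1*4540 = -4540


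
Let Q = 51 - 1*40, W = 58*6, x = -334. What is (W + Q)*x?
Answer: -119906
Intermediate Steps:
W = 348
Q = 11 (Q = 51 - 40 = 11)
(W + Q)*x = (348 + 11)*(-334) = 359*(-334) = -119906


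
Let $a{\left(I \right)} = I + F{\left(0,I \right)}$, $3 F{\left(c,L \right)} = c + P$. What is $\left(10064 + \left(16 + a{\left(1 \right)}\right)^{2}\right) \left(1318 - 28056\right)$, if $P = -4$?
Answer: $- \frac{2480885330}{9} \approx -2.7565 \cdot 10^{8}$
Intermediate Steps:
$F{\left(c,L \right)} = - \frac{4}{3} + \frac{c}{3}$ ($F{\left(c,L \right)} = \frac{c - 4}{3} = \frac{-4 + c}{3} = - \frac{4}{3} + \frac{c}{3}$)
$a{\left(I \right)} = - \frac{4}{3} + I$ ($a{\left(I \right)} = I + \left(- \frac{4}{3} + \frac{1}{3} \cdot 0\right) = I + \left(- \frac{4}{3} + 0\right) = I - \frac{4}{3} = - \frac{4}{3} + I$)
$\left(10064 + \left(16 + a{\left(1 \right)}\right)^{2}\right) \left(1318 - 28056\right) = \left(10064 + \left(16 + \left(- \frac{4}{3} + 1\right)\right)^{2}\right) \left(1318 - 28056\right) = \left(10064 + \left(16 - \frac{1}{3}\right)^{2}\right) \left(-26738\right) = \left(10064 + \left(\frac{47}{3}\right)^{2}\right) \left(-26738\right) = \left(10064 + \frac{2209}{9}\right) \left(-26738\right) = \frac{92785}{9} \left(-26738\right) = - \frac{2480885330}{9}$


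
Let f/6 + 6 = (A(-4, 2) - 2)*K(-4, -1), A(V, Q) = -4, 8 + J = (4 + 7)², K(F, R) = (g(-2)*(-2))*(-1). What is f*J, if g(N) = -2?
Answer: 12204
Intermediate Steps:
K(F, R) = -4 (K(F, R) = -2*(-2)*(-1) = 4*(-1) = -4)
J = 113 (J = -8 + (4 + 7)² = -8 + 11² = -8 + 121 = 113)
f = 108 (f = -36 + 6*((-4 - 2)*(-4)) = -36 + 6*(-6*(-4)) = -36 + 6*24 = -36 + 144 = 108)
f*J = 108*113 = 12204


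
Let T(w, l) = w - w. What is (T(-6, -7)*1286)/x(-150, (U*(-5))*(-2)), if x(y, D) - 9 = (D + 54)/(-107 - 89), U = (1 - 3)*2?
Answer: 0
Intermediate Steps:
U = -4 (U = -2*2 = -4)
T(w, l) = 0
x(y, D) = 855/98 - D/196 (x(y, D) = 9 + (D + 54)/(-107 - 89) = 9 + (54 + D)/(-196) = 9 + (54 + D)*(-1/196) = 9 + (-27/98 - D/196) = 855/98 - D/196)
(T(-6, -7)*1286)/x(-150, (U*(-5))*(-2)) = (0*1286)/(855/98 - (-4*(-5))*(-2)/196) = 0/(855/98 - 5*(-2)/49) = 0/(855/98 - 1/196*(-40)) = 0/(855/98 + 10/49) = 0/(125/14) = 0*(14/125) = 0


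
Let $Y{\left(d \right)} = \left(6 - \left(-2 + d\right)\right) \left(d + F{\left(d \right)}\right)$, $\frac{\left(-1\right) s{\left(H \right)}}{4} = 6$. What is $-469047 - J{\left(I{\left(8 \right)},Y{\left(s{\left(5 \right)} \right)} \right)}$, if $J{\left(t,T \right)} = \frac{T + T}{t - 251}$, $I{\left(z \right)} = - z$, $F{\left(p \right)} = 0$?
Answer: $- \frac{121484709}{259} \approx -4.6905 \cdot 10^{5}$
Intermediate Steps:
$s{\left(H \right)} = -24$ ($s{\left(H \right)} = \left(-4\right) 6 = -24$)
$Y{\left(d \right)} = d \left(8 - d\right)$ ($Y{\left(d \right)} = \left(6 - \left(-2 + d\right)\right) \left(d + 0\right) = \left(8 - d\right) d = d \left(8 - d\right)$)
$J{\left(t,T \right)} = \frac{2 T}{-251 + t}$
$-469047 - J{\left(I{\left(8 \right)},Y{\left(s{\left(5 \right)} \right)} \right)} = -469047 - \frac{2 \left(- 24 \left(8 - -24\right)\right)}{-251 - 8} = -469047 - \frac{2 \left(- 24 \left(8 + 24\right)\right)}{-251 - 8} = -469047 - \frac{2 \left(\left(-24\right) 32\right)}{-259} = -469047 - 2 \left(-768\right) \left(- \frac{1}{259}\right) = -469047 - \frac{1536}{259} = - \frac{121484709}{259}$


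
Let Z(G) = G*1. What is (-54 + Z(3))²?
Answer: 2601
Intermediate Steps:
Z(G) = G
(-54 + Z(3))² = (-54 + 3)² = (-51)² = 2601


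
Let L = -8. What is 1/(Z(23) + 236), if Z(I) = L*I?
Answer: 1/52 ≈ 0.019231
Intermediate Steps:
Z(I) = -8*I
1/(Z(23) + 236) = 1/(-8*23 + 236) = 1/(-184 + 236) = 1/52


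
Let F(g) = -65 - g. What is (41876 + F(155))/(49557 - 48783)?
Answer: 20828/387 ≈ 53.819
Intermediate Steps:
(41876 + F(155))/(49557 - 48783) = (41876 + (-65 - 1*155))/(49557 - 48783) = (41876 + (-65 - 155))/774 = (41876 - 220)*(1/774) = 41656*(1/774) = 20828/387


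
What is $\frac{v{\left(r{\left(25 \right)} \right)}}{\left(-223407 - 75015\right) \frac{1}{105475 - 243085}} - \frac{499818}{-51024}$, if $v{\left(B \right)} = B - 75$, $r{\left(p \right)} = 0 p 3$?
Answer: $- \frac{3494900563}{140987816} \approx -24.789$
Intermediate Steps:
$r{\left(p \right)} = 0$ ($r{\left(p \right)} = 0 \cdot 3 = 0$)
$v{\left(B \right)} = -75 + B$
$\frac{v{\left(r{\left(25 \right)} \right)}}{\left(-223407 - 75015\right) \frac{1}{105475 - 243085}} - \frac{499818}{-51024} = \frac{-75 + 0}{\left(-223407 - 75015\right) \frac{1}{105475 - 243085}} - \frac{499818}{-51024} = - \frac{75}{\left(-298422\right) \frac{1}{-137610}} - - \frac{83303}{8504} = - \frac{75}{\left(-298422\right) \left(- \frac{1}{137610}\right)} + \frac{83303}{8504} = - \frac{75}{\frac{16579}{7645}} + \frac{83303}{8504} = \left(-75\right) \frac{7645}{16579} + \frac{83303}{8504} = - \frac{573375}{16579} + \frac{83303}{8504} = - \frac{3494900563}{140987816}$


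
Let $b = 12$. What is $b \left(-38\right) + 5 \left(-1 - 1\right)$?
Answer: $-466$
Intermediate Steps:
$b \left(-38\right) + 5 \left(-1 - 1\right) = 12 \left(-38\right) + 5 \left(-1 - 1\right) = -456 + 5 \left(-2\right) = -456 - 10 = -466$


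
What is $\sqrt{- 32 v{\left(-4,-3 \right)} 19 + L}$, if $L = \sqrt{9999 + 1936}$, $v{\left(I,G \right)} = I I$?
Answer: $\sqrt{-9728 + \sqrt{11935}} \approx 98.075 i$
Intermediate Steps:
$v{\left(I,G \right)} = I^{2}$
$L = \sqrt{11935} \approx 109.25$
$\sqrt{- 32 v{\left(-4,-3 \right)} 19 + L} = \sqrt{- 32 \left(-4\right)^{2} \cdot 19 + \sqrt{11935}} = \sqrt{\left(-32\right) 16 \cdot 19 + \sqrt{11935}} = \sqrt{\left(-512\right) 19 + \sqrt{11935}} = \sqrt{-9728 + \sqrt{11935}}$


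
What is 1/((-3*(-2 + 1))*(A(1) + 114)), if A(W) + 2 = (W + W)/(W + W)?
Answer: 1/339 ≈ 0.0029499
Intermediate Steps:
A(W) = -1 (A(W) = -2 + (W + W)/(W + W) = -2 + (2*W)/((2*W)) = -2 + (2*W)*(1/(2*W)) = -2 + 1 = -1)
1/((-3*(-2 + 1))*(A(1) + 114)) = 1/((-3*(-2 + 1))*(-1 + 114)) = 1/(-3*(-1)*113) = 1/(3*113) = 1/339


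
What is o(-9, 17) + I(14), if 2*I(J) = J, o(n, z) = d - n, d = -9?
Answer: 7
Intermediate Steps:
o(n, z) = -9 - n
I(J) = J/2
o(-9, 17) + I(14) = (-9 - 1*(-9)) + (1/2)*14 = (-9 + 9) + 7 = 0 + 7 = 7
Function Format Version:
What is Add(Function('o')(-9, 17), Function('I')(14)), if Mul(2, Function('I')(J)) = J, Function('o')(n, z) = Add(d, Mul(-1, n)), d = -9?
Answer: 7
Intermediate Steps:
Function('o')(n, z) = Add(-9, Mul(-1, n))
Function('I')(J) = Mul(Rational(1, 2), J)
Add(Function('o')(-9, 17), Function('I')(14)) = Add(Add(-9, Mul(-1, -9)), Mul(Rational(1, 2), 14)) = Add(Add(-9, 9), 7) = Add(0, 7) = 7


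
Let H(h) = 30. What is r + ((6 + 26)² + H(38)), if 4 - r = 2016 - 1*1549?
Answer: 591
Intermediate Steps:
r = -463 (r = 4 - (2016 - 1*1549) = 4 - (2016 - 1549) = 4 - 1*467 = 4 - 467 = -463)
r + ((6 + 26)² + H(38)) = -463 + ((6 + 26)² + 30) = -463 + (32² + 30) = -463 + (1024 + 30) = -463 + 1054 = 591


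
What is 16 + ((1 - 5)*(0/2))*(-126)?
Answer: 16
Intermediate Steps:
16 + ((1 - 5)*(0/2))*(-126) = 16 - 0/2*(-126) = 16 - 4*0*(-126) = 16 + 0*(-126) = 16 + 0 = 16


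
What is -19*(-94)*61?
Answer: 108946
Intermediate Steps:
-19*(-94)*61 = 1786*61 = 108946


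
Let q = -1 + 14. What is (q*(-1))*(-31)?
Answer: 403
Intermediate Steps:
q = 13
(q*(-1))*(-31) = (13*(-1))*(-31) = -13*(-31) = 403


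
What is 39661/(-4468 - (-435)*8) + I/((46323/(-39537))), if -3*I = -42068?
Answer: -183199472813/15255708 ≈ -12009.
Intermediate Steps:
I = 42068/3 (I = -⅓*(-42068) = 42068/3 ≈ 14023.)
39661/(-4468 - (-435)*8) + I/((46323/(-39537))) = 39661/(-4468 - (-435)*8) + 42068/(3*((46323/(-39537)))) = 39661/(-4468 - 1*(-3480)) + 42068/(3*((46323*(-1/39537)))) = 39661/(-4468 + 3480) + 42068/(3*(-5147/4393)) = 39661/(-988) + (42068/3)*(-4393/5147) = 39661*(-1/988) - 184804724/15441 = -39661/988 - 184804724/15441 = -183199472813/15255708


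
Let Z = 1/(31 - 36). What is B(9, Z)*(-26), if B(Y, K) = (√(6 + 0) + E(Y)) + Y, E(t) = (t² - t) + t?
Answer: -2340 - 26*√6 ≈ -2403.7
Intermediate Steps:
E(t) = t²
Z = -⅕ (Z = 1/(-5) = -⅕ ≈ -0.20000)
B(Y, K) = Y + √6 + Y² (B(Y, K) = (√(6 + 0) + Y²) + Y = (√6 + Y²) + Y = Y + √6 + Y²)
B(9, Z)*(-26) = (9 + √6 + 9²)*(-26) = (9 + √6 + 81)*(-26) = (90 + √6)*(-26) = -2340 - 26*√6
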